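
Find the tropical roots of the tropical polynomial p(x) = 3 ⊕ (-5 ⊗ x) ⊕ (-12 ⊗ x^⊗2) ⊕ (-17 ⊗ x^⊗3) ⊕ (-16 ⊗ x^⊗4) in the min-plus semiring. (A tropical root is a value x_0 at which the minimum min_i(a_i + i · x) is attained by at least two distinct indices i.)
Roots: {-1, 5, 7, 8}

Each tropical root is a break point of the lower envelope of the lines y = a_i + i · x (there are 5 lines, with slopes 0, 1, ..., 4). Only the lines that attain the minimum somewhere contribute to roots; other lines are dominated. Here the surviving (envelope) indices are i = 4, i = 3, i = 2, i = 1, i = 0.
Intersections between consecutive envelope lines give the roots: for adjacent envelope indices i < j the intersection is x = (a_i − a_j) / (j − i). Reading off the sorted break points: {-1, 5, 7, 8}.
Verification: at each break x_0, at least two indices attain the minimum of min_i(a_i + i · x_0).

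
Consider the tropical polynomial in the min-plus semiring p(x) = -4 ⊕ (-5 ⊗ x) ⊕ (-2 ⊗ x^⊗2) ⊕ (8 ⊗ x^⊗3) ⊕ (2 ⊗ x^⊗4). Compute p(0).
p(0) = -5

A tropical monomial a ⊗ x^⊗i evaluates to a + i · x. Evaluating each term at x = 0:
  Term 0 contributes -4 + 0 · 0 = -4
  Term 1 contributes -5 + 1 · 0 = -5
  Term 2 contributes -2 + 2 · 0 = -2
  Term 3 contributes 8 + 3 · 0 = 8
  Term 4 contributes 2 + 4 · 0 = 2
p(0) = ⊕ of these = min[-4, -5, -2, 8, 2] = -5.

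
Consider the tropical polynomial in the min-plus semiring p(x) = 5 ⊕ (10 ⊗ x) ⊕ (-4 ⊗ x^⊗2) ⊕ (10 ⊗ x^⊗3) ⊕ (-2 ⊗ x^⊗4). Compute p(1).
p(1) = -2

A tropical monomial a ⊗ x^⊗i evaluates to a + i · x. Evaluating each term at x = 1:
  Term 0 contributes 5 + 0 · 1 = 5
  Term 1 contributes 10 + 1 · 1 = 11
  Term 2 contributes -4 + 2 · 1 = -2
  Term 3 contributes 10 + 3 · 1 = 13
  Term 4 contributes -2 + 4 · 1 = 2
p(1) = ⊕ of these = min[5, 11, -2, 13, 2] = -2.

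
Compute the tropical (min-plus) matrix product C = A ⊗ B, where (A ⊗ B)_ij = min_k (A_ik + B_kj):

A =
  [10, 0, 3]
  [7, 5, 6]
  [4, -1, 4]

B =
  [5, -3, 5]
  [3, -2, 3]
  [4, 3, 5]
A ⊗ B =
  [3, -2, 3]
  [8, 3, 8]
  [2, -3, 2]

Apply the min-plus product entry-by-entry:
  C[0][0] = min over k of (A[0][0] + B[0][0] = 10 + 5 = 15, A[0][1] + B[1][0] = 0 + 3 = 3, A[0][2] + B[2][0] = 3 + 4 = 7) = 3 (attained at k = 1)
  C[0][1] = min over k of (A[0][0] + B[0][1] = 10 + -3 = 7, A[0][1] + B[1][1] = 0 + -2 = -2, A[0][2] + B[2][1] = 3 + 3 = 6) = -2 (attained at k = 1)
  C[0][2] = min over k of (A[0][0] + B[0][2] = 10 + 5 = 15, A[0][1] + B[1][2] = 0 + 3 = 3, A[0][2] + B[2][2] = 3 + 5 = 8) = 3 (attained at k = 1)
  C[1][0] = min over k of (A[1][0] + B[0][0] = 7 + 5 = 12, A[1][1] + B[1][0] = 5 + 3 = 8, A[1][2] + B[2][0] = 6 + 4 = 10) = 8 (attained at k = 1)
  C[1][1] = min over k of (A[1][0] + B[0][1] = 7 + -3 = 4, A[1][1] + B[1][1] = 5 + -2 = 3, A[1][2] + B[2][1] = 6 + 3 = 9) = 3 (attained at k = 1)
  C[1][2] = min over k of (A[1][0] + B[0][2] = 7 + 5 = 12, A[1][1] + B[1][2] = 5 + 3 = 8, A[1][2] + B[2][2] = 6 + 5 = 11) = 8 (attained at k = 1)
  C[2][0] = min over k of (A[2][0] + B[0][0] = 4 + 5 = 9, A[2][1] + B[1][0] = -1 + 3 = 2, A[2][2] + B[2][0] = 4 + 4 = 8) = 2 (attained at k = 1)
  C[2][1] = min over k of (A[2][0] + B[0][1] = 4 + -3 = 1, A[2][1] + B[1][1] = -1 + -2 = -3, A[2][2] + B[2][1] = 4 + 3 = 7) = -3 (attained at k = 1)
  C[2][2] = min over k of (A[2][0] + B[0][2] = 4 + 5 = 9, A[2][1] + B[1][2] = -1 + 3 = 2, A[2][2] + B[2][2] = 4 + 5 = 9) = 2 (attained at k = 1)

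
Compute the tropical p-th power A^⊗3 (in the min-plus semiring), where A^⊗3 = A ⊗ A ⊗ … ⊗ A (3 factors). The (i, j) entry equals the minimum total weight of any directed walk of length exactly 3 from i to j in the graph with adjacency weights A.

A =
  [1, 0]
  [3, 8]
A^⊗3 =
  [3, 2]
  [5, 4]

Each entry (A^⊗3)_ij equals the minimum over all length-3 walks i = v_0 → v_1 → … → v_3 = j of Σ_t A[v_t][v_{t+1}]. For example, for (i, j) = (0, 1) we minimise over 4 possible intermediate vertex sequences; the minimum is 2, attained along the walk 0 → 0 → 0 → 1.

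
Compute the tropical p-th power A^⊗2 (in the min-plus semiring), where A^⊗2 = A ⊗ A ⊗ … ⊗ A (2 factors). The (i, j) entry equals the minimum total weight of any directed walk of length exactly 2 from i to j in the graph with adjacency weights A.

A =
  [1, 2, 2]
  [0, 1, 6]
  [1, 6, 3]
A^⊗2 =
  [2, 3, 3]
  [1, 2, 2]
  [2, 3, 3]

Each entry (A^⊗2)_ij equals the minimum over all length-2 walks i = v_0 → v_1 → … → v_2 = j of Σ_t A[v_t][v_{t+1}]. For example, for (i, j) = (0, 2) we minimise over 3 possible intermediate vertex sequences; the minimum is 3, attained along the walk 0 → 0 → 2.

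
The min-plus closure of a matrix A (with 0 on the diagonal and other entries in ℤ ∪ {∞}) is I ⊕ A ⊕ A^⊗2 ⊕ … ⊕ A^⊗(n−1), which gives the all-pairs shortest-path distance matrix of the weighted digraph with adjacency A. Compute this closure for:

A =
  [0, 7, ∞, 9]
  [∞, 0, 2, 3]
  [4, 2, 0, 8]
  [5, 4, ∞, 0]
Closure =
  [0, 7, 9, 9]
  [6, 0, 2, 3]
  [4, 2, 0, 5]
  [5, 4, 6, 0]

This is the Floyd-Warshall all-pairs shortest-path computation. For each intermediate vertex k = 0, 1, …, 3, update dist[i][j] ← min(dist[i][j], dist[i][k] + dist[k][j]). The final matrix gives, for each (i, j), the minimum total weight of any directed path from i to j (possibly empty when i = j).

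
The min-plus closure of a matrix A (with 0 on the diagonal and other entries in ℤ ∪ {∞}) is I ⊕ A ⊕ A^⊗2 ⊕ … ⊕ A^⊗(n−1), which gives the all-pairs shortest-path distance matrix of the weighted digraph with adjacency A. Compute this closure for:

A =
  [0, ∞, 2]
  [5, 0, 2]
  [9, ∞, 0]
Closure =
  [0, ∞, 2]
  [5, 0, 2]
  [9, ∞, 0]

This is the Floyd-Warshall all-pairs shortest-path computation. For each intermediate vertex k = 0, 1, …, 2, update dist[i][j] ← min(dist[i][j], dist[i][k] + dist[k][j]). The final matrix gives, for each (i, j), the minimum total weight of any directed path from i to j (possibly empty when i = j).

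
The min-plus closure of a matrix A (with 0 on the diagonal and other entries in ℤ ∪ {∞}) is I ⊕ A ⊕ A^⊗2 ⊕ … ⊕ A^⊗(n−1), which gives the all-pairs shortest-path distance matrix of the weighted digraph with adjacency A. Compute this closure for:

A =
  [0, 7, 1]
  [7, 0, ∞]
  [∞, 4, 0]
Closure =
  [0, 5, 1]
  [7, 0, 8]
  [11, 4, 0]

This is the Floyd-Warshall all-pairs shortest-path computation. For each intermediate vertex k = 0, 1, …, 2, update dist[i][j] ← min(dist[i][j], dist[i][k] + dist[k][j]). The final matrix gives, for each (i, j), the minimum total weight of any directed path from i to j (possibly empty when i = j).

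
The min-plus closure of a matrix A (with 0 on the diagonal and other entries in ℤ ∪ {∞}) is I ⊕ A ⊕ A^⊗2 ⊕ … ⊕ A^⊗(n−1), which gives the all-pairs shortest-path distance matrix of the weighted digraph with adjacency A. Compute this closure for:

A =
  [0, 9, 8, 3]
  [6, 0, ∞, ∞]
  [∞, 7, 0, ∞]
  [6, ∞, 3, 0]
Closure =
  [0, 9, 6, 3]
  [6, 0, 12, 9]
  [13, 7, 0, 16]
  [6, 10, 3, 0]

This is the Floyd-Warshall all-pairs shortest-path computation. For each intermediate vertex k = 0, 1, …, 3, update dist[i][j] ← min(dist[i][j], dist[i][k] + dist[k][j]). The final matrix gives, for each (i, j), the minimum total weight of any directed path from i to j (possibly empty when i = j).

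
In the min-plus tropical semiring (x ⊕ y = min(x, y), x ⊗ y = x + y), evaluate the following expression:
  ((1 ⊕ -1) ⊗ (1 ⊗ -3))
((1 ⊕ -1) ⊗ (1 ⊗ -3)) = -3

Expand innermost to outermost. Recall ⊕ takes the minimum of its arguments and ⊗ takes their sum. Working out the expression ((1 ⊕ -1) ⊗ (1 ⊗ -3)) gives -3.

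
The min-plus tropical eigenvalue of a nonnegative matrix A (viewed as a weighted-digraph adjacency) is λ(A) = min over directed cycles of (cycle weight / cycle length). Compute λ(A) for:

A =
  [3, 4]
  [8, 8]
λ(A) = 3

Enumerate directed cycles and compute their means (weight / length). Sample:
  cycle 0 → 0: weight = 3, length = 1, mean = 3/1 ≈ 3.000
  cycle 1 → 1: weight = 8, length = 1, mean = 8/1 ≈ 8.000
  cycle 0 → 1 → 0: weight = 12, length = 2, mean = 12/2 ≈ 6.000
  cycle 1 → 0 → 1: weight = 12, length = 2, mean = 12/2 ≈ 6.000
Minimum mean = 3.000, attained e.g. along the cycle 0 → 0 with weight 3 and length 1. So λ(A) = 3/1 = 3.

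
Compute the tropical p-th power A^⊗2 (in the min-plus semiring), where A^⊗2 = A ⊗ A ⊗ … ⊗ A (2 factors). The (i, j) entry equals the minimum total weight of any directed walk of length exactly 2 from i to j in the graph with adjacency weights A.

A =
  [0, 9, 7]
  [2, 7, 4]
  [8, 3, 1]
A^⊗2 =
  [0, 9, 7]
  [2, 7, 5]
  [5, 4, 2]

Each entry (A^⊗2)_ij equals the minimum over all length-2 walks i = v_0 → v_1 → … → v_2 = j of Σ_t A[v_t][v_{t+1}]. For example, for (i, j) = (0, 2) we minimise over 3 possible intermediate vertex sequences; the minimum is 7, attained along the walk 0 → 0 → 2.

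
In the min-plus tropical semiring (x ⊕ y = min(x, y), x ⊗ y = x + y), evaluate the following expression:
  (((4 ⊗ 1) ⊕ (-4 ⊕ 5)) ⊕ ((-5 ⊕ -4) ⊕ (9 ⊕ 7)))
(((4 ⊗ 1) ⊕ (-4 ⊕ 5)) ⊕ ((-5 ⊕ -4) ⊕ (9 ⊕ 7))) = -5

Expand innermost to outermost. Recall ⊕ takes the minimum of its arguments and ⊗ takes their sum. Working out the expression (((4 ⊗ 1) ⊕ (-4 ⊕ 5)) ⊕ ((-5 ⊕ -4) ⊕ (9 ⊕ 7))) gives -5.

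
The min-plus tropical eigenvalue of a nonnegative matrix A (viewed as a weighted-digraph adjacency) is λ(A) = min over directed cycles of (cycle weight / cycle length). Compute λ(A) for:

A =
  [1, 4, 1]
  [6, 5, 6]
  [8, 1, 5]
λ(A) = 1

Enumerate directed cycles and compute their means (weight / length). Sample:
  cycle 0 → 0: weight = 1, length = 1, mean = 1/1 ≈ 1.000
  cycle 1 → 1: weight = 5, length = 1, mean = 5/1 ≈ 5.000
  cycle 2 → 2: weight = 5, length = 1, mean = 5/1 ≈ 5.000
  cycle 0 → 1 → 0: weight = 10, length = 2, mean = 10/2 ≈ 5.000
  cycle 0 → 2 → 0: weight = 9, length = 2, mean = 9/2 ≈ 4.500
  cycle 1 → 0 → 1: weight = 10, length = 2, mean = 10/2 ≈ 5.000
Minimum mean = 1.000, attained e.g. along the cycle 0 → 0 with weight 1 and length 1. So λ(A) = 1/1 = 1.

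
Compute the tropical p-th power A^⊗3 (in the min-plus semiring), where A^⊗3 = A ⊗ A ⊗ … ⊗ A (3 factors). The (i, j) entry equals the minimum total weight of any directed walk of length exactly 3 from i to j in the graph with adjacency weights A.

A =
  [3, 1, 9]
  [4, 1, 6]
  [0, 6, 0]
A^⊗3 =
  [6, 3, 7]
  [6, 3, 6]
  [0, 1, 0]

Each entry (A^⊗3)_ij equals the minimum over all length-3 walks i = v_0 → v_1 → … → v_3 = j of Σ_t A[v_t][v_{t+1}]. For example, for (i, j) = (0, 2) we minimise over 9 possible intermediate vertex sequences; the minimum is 7, attained along the walk 0 → 1 → 2 → 2.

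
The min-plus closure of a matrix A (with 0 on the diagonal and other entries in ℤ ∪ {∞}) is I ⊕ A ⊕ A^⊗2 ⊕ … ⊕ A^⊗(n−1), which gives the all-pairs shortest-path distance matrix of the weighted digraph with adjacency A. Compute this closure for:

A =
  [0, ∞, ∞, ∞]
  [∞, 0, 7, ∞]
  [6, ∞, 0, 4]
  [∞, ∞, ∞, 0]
Closure =
  [0, ∞, ∞, ∞]
  [13, 0, 7, 11]
  [6, ∞, 0, 4]
  [∞, ∞, ∞, 0]

This is the Floyd-Warshall all-pairs shortest-path computation. For each intermediate vertex k = 0, 1, …, 3, update dist[i][j] ← min(dist[i][j], dist[i][k] + dist[k][j]). The final matrix gives, for each (i, j), the minimum total weight of any directed path from i to j (possibly empty when i = j).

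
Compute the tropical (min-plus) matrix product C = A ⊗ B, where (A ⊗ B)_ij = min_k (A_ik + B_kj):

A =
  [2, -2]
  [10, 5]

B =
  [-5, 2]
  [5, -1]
A ⊗ B =
  [-3, -3]
  [5, 4]

Apply the min-plus product entry-by-entry:
  C[0][0] = min over k of (A[0][0] + B[0][0] = 2 + -5 = -3, A[0][1] + B[1][0] = -2 + 5 = 3) = -3 (attained at k = 0)
  C[0][1] = min over k of (A[0][0] + B[0][1] = 2 + 2 = 4, A[0][1] + B[1][1] = -2 + -1 = -3) = -3 (attained at k = 1)
  C[1][0] = min over k of (A[1][0] + B[0][0] = 10 + -5 = 5, A[1][1] + B[1][0] = 5 + 5 = 10) = 5 (attained at k = 0)
  C[1][1] = min over k of (A[1][0] + B[0][1] = 10 + 2 = 12, A[1][1] + B[1][1] = 5 + -1 = 4) = 4 (attained at k = 1)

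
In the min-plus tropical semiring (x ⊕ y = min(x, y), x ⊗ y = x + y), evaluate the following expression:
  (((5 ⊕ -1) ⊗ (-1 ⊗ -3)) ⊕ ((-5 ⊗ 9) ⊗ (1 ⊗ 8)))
(((5 ⊕ -1) ⊗ (-1 ⊗ -3)) ⊕ ((-5 ⊗ 9) ⊗ (1 ⊗ 8))) = -5

Expand innermost to outermost. Recall ⊕ takes the minimum of its arguments and ⊗ takes their sum. Working out the expression (((5 ⊕ -1) ⊗ (-1 ⊗ -3)) ⊕ ((-5 ⊗ 9) ⊗ (1 ⊗ 8))) gives -5.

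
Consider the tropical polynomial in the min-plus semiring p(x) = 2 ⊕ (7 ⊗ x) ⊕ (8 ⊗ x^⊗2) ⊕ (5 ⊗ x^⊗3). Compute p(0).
p(0) = 2

A tropical monomial a ⊗ x^⊗i evaluates to a + i · x. Evaluating each term at x = 0:
  Term 0 contributes 2 + 0 · 0 = 2
  Term 1 contributes 7 + 1 · 0 = 7
  Term 2 contributes 8 + 2 · 0 = 8
  Term 3 contributes 5 + 3 · 0 = 5
p(0) = ⊕ of these = min[2, 7, 8, 5] = 2.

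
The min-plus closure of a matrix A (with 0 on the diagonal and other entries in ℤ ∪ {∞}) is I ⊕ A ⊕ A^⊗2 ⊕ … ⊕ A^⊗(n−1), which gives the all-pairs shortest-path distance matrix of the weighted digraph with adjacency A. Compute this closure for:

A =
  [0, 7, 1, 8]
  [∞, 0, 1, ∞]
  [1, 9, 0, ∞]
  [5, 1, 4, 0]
Closure =
  [0, 7, 1, 8]
  [2, 0, 1, 10]
  [1, 8, 0, 9]
  [3, 1, 2, 0]

This is the Floyd-Warshall all-pairs shortest-path computation. For each intermediate vertex k = 0, 1, …, 3, update dist[i][j] ← min(dist[i][j], dist[i][k] + dist[k][j]). The final matrix gives, for each (i, j), the minimum total weight of any directed path from i to j (possibly empty when i = j).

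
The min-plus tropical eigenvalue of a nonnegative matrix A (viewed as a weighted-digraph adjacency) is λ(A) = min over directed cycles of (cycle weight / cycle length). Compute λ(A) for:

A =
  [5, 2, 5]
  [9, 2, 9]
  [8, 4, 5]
λ(A) = 2

Enumerate directed cycles and compute their means (weight / length). Sample:
  cycle 0 → 0: weight = 5, length = 1, mean = 5/1 ≈ 5.000
  cycle 1 → 1: weight = 2, length = 1, mean = 2/1 ≈ 2.000
  cycle 2 → 2: weight = 5, length = 1, mean = 5/1 ≈ 5.000
  cycle 0 → 1 → 0: weight = 11, length = 2, mean = 11/2 ≈ 5.500
  cycle 0 → 2 → 0: weight = 13, length = 2, mean = 13/2 ≈ 6.500
  cycle 1 → 0 → 1: weight = 11, length = 2, mean = 11/2 ≈ 5.500
Minimum mean = 2.000, attained e.g. along the cycle 1 → 1 with weight 2 and length 1. So λ(A) = 2/1 = 2.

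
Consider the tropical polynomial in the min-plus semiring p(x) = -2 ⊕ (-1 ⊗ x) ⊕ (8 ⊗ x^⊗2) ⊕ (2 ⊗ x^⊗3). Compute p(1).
p(1) = -2

A tropical monomial a ⊗ x^⊗i evaluates to a + i · x. Evaluating each term at x = 1:
  Term 0 contributes -2 + 0 · 1 = -2
  Term 1 contributes -1 + 1 · 1 = 0
  Term 2 contributes 8 + 2 · 1 = 10
  Term 3 contributes 2 + 3 · 1 = 5
p(1) = ⊕ of these = min[-2, 0, 10, 5] = -2.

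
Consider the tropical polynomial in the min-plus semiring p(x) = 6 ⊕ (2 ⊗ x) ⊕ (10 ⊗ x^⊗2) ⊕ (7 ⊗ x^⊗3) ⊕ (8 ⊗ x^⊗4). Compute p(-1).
p(-1) = 1

A tropical monomial a ⊗ x^⊗i evaluates to a + i · x. Evaluating each term at x = -1:
  Term 0 contributes 6 + 0 · -1 = 6
  Term 1 contributes 2 + 1 · -1 = 1
  Term 2 contributes 10 + 2 · -1 = 8
  Term 3 contributes 7 + 3 · -1 = 4
  Term 4 contributes 8 + 4 · -1 = 4
p(-1) = ⊕ of these = min[6, 1, 8, 4, 4] = 1.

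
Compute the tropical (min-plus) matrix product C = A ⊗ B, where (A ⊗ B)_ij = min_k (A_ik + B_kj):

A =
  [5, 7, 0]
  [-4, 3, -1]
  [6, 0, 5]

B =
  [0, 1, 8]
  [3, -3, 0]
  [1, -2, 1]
A ⊗ B =
  [1, -2, 1]
  [-4, -3, 0]
  [3, -3, 0]

Apply the min-plus product entry-by-entry:
  C[0][0] = min over k of (A[0][0] + B[0][0] = 5 + 0 = 5, A[0][1] + B[1][0] = 7 + 3 = 10, A[0][2] + B[2][0] = 0 + 1 = 1) = 1 (attained at k = 2)
  C[0][1] = min over k of (A[0][0] + B[0][1] = 5 + 1 = 6, A[0][1] + B[1][1] = 7 + -3 = 4, A[0][2] + B[2][1] = 0 + -2 = -2) = -2 (attained at k = 2)
  C[0][2] = min over k of (A[0][0] + B[0][2] = 5 + 8 = 13, A[0][1] + B[1][2] = 7 + 0 = 7, A[0][2] + B[2][2] = 0 + 1 = 1) = 1 (attained at k = 2)
  C[1][0] = min over k of (A[1][0] + B[0][0] = -4 + 0 = -4, A[1][1] + B[1][0] = 3 + 3 = 6, A[1][2] + B[2][0] = -1 + 1 = 0) = -4 (attained at k = 0)
  C[1][1] = min over k of (A[1][0] + B[0][1] = -4 + 1 = -3, A[1][1] + B[1][1] = 3 + -3 = 0, A[1][2] + B[2][1] = -1 + -2 = -3) = -3 (attained at k = 0)
  C[1][2] = min over k of (A[1][0] + B[0][2] = -4 + 8 = 4, A[1][1] + B[1][2] = 3 + 0 = 3, A[1][2] + B[2][2] = -1 + 1 = 0) = 0 (attained at k = 2)
  C[2][0] = min over k of (A[2][0] + B[0][0] = 6 + 0 = 6, A[2][1] + B[1][0] = 0 + 3 = 3, A[2][2] + B[2][0] = 5 + 1 = 6) = 3 (attained at k = 1)
  C[2][1] = min over k of (A[2][0] + B[0][1] = 6 + 1 = 7, A[2][1] + B[1][1] = 0 + -3 = -3, A[2][2] + B[2][1] = 5 + -2 = 3) = -3 (attained at k = 1)
  C[2][2] = min over k of (A[2][0] + B[0][2] = 6 + 8 = 14, A[2][1] + B[1][2] = 0 + 0 = 0, A[2][2] + B[2][2] = 5 + 1 = 6) = 0 (attained at k = 1)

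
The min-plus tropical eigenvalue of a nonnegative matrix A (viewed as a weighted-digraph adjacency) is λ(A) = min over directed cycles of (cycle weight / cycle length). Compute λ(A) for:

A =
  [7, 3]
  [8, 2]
λ(A) = 2

Enumerate directed cycles and compute their means (weight / length). Sample:
  cycle 0 → 0: weight = 7, length = 1, mean = 7/1 ≈ 7.000
  cycle 1 → 1: weight = 2, length = 1, mean = 2/1 ≈ 2.000
  cycle 0 → 1 → 0: weight = 11, length = 2, mean = 11/2 ≈ 5.500
  cycle 1 → 0 → 1: weight = 11, length = 2, mean = 11/2 ≈ 5.500
Minimum mean = 2.000, attained e.g. along the cycle 1 → 1 with weight 2 and length 1. So λ(A) = 2/1 = 2.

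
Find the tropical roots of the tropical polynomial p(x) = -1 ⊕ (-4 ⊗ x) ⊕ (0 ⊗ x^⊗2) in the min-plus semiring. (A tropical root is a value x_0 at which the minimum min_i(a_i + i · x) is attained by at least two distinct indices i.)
Roots: {-4, 3}

Each tropical root is a break point of the lower envelope of the lines y = a_i + i · x (there are 3 lines, with slopes 0, 1, ..., 2). Only the lines that attain the minimum somewhere contribute to roots; other lines are dominated. Here the surviving (envelope) indices are i = 2, i = 1, i = 0.
Intersections between consecutive envelope lines give the roots: for adjacent envelope indices i < j the intersection is x = (a_i − a_j) / (j − i). Reading off the sorted break points: {-4, 3}.
Verification: at each break x_0, at least two indices attain the minimum of min_i(a_i + i · x_0).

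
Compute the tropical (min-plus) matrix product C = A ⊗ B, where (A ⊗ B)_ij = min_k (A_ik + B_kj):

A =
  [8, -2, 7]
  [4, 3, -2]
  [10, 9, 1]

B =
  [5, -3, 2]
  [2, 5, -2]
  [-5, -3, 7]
A ⊗ B =
  [0, 3, -4]
  [-7, -5, 1]
  [-4, -2, 7]

Apply the min-plus product entry-by-entry:
  C[0][0] = min over k of (A[0][0] + B[0][0] = 8 + 5 = 13, A[0][1] + B[1][0] = -2 + 2 = 0, A[0][2] + B[2][0] = 7 + -5 = 2) = 0 (attained at k = 1)
  C[0][1] = min over k of (A[0][0] + B[0][1] = 8 + -3 = 5, A[0][1] + B[1][1] = -2 + 5 = 3, A[0][2] + B[2][1] = 7 + -3 = 4) = 3 (attained at k = 1)
  C[0][2] = min over k of (A[0][0] + B[0][2] = 8 + 2 = 10, A[0][1] + B[1][2] = -2 + -2 = -4, A[0][2] + B[2][2] = 7 + 7 = 14) = -4 (attained at k = 1)
  C[1][0] = min over k of (A[1][0] + B[0][0] = 4 + 5 = 9, A[1][1] + B[1][0] = 3 + 2 = 5, A[1][2] + B[2][0] = -2 + -5 = -7) = -7 (attained at k = 2)
  C[1][1] = min over k of (A[1][0] + B[0][1] = 4 + -3 = 1, A[1][1] + B[1][1] = 3 + 5 = 8, A[1][2] + B[2][1] = -2 + -3 = -5) = -5 (attained at k = 2)
  C[1][2] = min over k of (A[1][0] + B[0][2] = 4 + 2 = 6, A[1][1] + B[1][2] = 3 + -2 = 1, A[1][2] + B[2][2] = -2 + 7 = 5) = 1 (attained at k = 1)
  C[2][0] = min over k of (A[2][0] + B[0][0] = 10 + 5 = 15, A[2][1] + B[1][0] = 9 + 2 = 11, A[2][2] + B[2][0] = 1 + -5 = -4) = -4 (attained at k = 2)
  C[2][1] = min over k of (A[2][0] + B[0][1] = 10 + -3 = 7, A[2][1] + B[1][1] = 9 + 5 = 14, A[2][2] + B[2][1] = 1 + -3 = -2) = -2 (attained at k = 2)
  C[2][2] = min over k of (A[2][0] + B[0][2] = 10 + 2 = 12, A[2][1] + B[1][2] = 9 + -2 = 7, A[2][2] + B[2][2] = 1 + 7 = 8) = 7 (attained at k = 1)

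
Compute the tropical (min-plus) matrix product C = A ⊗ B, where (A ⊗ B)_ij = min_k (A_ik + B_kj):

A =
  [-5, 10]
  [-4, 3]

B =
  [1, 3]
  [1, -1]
A ⊗ B =
  [-4, -2]
  [-3, -1]

Apply the min-plus product entry-by-entry:
  C[0][0] = min over k of (A[0][0] + B[0][0] = -5 + 1 = -4, A[0][1] + B[1][0] = 10 + 1 = 11) = -4 (attained at k = 0)
  C[0][1] = min over k of (A[0][0] + B[0][1] = -5 + 3 = -2, A[0][1] + B[1][1] = 10 + -1 = 9) = -2 (attained at k = 0)
  C[1][0] = min over k of (A[1][0] + B[0][0] = -4 + 1 = -3, A[1][1] + B[1][0] = 3 + 1 = 4) = -3 (attained at k = 0)
  C[1][1] = min over k of (A[1][0] + B[0][1] = -4 + 3 = -1, A[1][1] + B[1][1] = 3 + -1 = 2) = -1 (attained at k = 0)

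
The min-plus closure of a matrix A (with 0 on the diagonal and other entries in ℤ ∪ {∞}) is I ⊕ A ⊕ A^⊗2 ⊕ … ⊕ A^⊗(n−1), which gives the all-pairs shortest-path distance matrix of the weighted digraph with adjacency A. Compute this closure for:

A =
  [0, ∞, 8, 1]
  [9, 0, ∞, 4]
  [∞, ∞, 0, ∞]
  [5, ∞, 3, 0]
Closure =
  [0, ∞, 4, 1]
  [9, 0, 7, 4]
  [∞, ∞, 0, ∞]
  [5, ∞, 3, 0]

This is the Floyd-Warshall all-pairs shortest-path computation. For each intermediate vertex k = 0, 1, …, 3, update dist[i][j] ← min(dist[i][j], dist[i][k] + dist[k][j]). The final matrix gives, for each (i, j), the minimum total weight of any directed path from i to j (possibly empty when i = j).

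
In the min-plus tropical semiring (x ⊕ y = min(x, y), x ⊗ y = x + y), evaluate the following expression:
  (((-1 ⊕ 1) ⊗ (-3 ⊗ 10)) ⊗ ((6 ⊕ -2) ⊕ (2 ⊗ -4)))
(((-1 ⊕ 1) ⊗ (-3 ⊗ 10)) ⊗ ((6 ⊕ -2) ⊕ (2 ⊗ -4))) = 4

Expand innermost to outermost. Recall ⊕ takes the minimum of its arguments and ⊗ takes their sum. Working out the expression (((-1 ⊕ 1) ⊗ (-3 ⊗ 10)) ⊗ ((6 ⊕ -2) ⊕ (2 ⊗ -4))) gives 4.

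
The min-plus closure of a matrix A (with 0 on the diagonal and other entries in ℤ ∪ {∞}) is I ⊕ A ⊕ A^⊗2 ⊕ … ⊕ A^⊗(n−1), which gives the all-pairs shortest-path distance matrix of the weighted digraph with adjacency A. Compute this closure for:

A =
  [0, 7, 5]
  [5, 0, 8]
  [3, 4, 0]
Closure =
  [0, 7, 5]
  [5, 0, 8]
  [3, 4, 0]

This is the Floyd-Warshall all-pairs shortest-path computation. For each intermediate vertex k = 0, 1, …, 2, update dist[i][j] ← min(dist[i][j], dist[i][k] + dist[k][j]). The final matrix gives, for each (i, j), the minimum total weight of any directed path from i to j (possibly empty when i = j).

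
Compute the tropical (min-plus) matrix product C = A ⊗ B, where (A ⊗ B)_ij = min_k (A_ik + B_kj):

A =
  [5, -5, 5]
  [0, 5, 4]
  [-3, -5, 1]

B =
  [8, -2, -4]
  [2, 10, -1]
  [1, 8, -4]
A ⊗ B =
  [-3, 3, -6]
  [5, -2, -4]
  [-3, -5, -7]

Apply the min-plus product entry-by-entry:
  C[0][0] = min over k of (A[0][0] + B[0][0] = 5 + 8 = 13, A[0][1] + B[1][0] = -5 + 2 = -3, A[0][2] + B[2][0] = 5 + 1 = 6) = -3 (attained at k = 1)
  C[0][1] = min over k of (A[0][0] + B[0][1] = 5 + -2 = 3, A[0][1] + B[1][1] = -5 + 10 = 5, A[0][2] + B[2][1] = 5 + 8 = 13) = 3 (attained at k = 0)
  C[0][2] = min over k of (A[0][0] + B[0][2] = 5 + -4 = 1, A[0][1] + B[1][2] = -5 + -1 = -6, A[0][2] + B[2][2] = 5 + -4 = 1) = -6 (attained at k = 1)
  C[1][0] = min over k of (A[1][0] + B[0][0] = 0 + 8 = 8, A[1][1] + B[1][0] = 5 + 2 = 7, A[1][2] + B[2][0] = 4 + 1 = 5) = 5 (attained at k = 2)
  C[1][1] = min over k of (A[1][0] + B[0][1] = 0 + -2 = -2, A[1][1] + B[1][1] = 5 + 10 = 15, A[1][2] + B[2][1] = 4 + 8 = 12) = -2 (attained at k = 0)
  C[1][2] = min over k of (A[1][0] + B[0][2] = 0 + -4 = -4, A[1][1] + B[1][2] = 5 + -1 = 4, A[1][2] + B[2][2] = 4 + -4 = 0) = -4 (attained at k = 0)
  C[2][0] = min over k of (A[2][0] + B[0][0] = -3 + 8 = 5, A[2][1] + B[1][0] = -5 + 2 = -3, A[2][2] + B[2][0] = 1 + 1 = 2) = -3 (attained at k = 1)
  C[2][1] = min over k of (A[2][0] + B[0][1] = -3 + -2 = -5, A[2][1] + B[1][1] = -5 + 10 = 5, A[2][2] + B[2][1] = 1 + 8 = 9) = -5 (attained at k = 0)
  C[2][2] = min over k of (A[2][0] + B[0][2] = -3 + -4 = -7, A[2][1] + B[1][2] = -5 + -1 = -6, A[2][2] + B[2][2] = 1 + -4 = -3) = -7 (attained at k = 0)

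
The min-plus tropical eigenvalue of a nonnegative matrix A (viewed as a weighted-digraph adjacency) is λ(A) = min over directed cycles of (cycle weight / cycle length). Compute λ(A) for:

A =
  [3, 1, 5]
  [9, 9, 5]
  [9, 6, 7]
λ(A) = 3

Enumerate directed cycles and compute their means (weight / length). Sample:
  cycle 0 → 0: weight = 3, length = 1, mean = 3/1 ≈ 3.000
  cycle 1 → 1: weight = 9, length = 1, mean = 9/1 ≈ 9.000
  cycle 2 → 2: weight = 7, length = 1, mean = 7/1 ≈ 7.000
  cycle 0 → 1 → 0: weight = 10, length = 2, mean = 10/2 ≈ 5.000
  cycle 0 → 2 → 0: weight = 14, length = 2, mean = 14/2 ≈ 7.000
  cycle 1 → 0 → 1: weight = 10, length = 2, mean = 10/2 ≈ 5.000
Minimum mean = 3.000, attained e.g. along the cycle 0 → 0 with weight 3 and length 1. So λ(A) = 3/1 = 3.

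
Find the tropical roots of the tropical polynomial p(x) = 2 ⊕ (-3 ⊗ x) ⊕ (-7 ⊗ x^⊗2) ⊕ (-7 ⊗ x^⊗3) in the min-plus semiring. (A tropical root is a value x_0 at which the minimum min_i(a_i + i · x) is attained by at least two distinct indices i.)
Roots: {0, 4, 5}

Each tropical root is a break point of the lower envelope of the lines y = a_i + i · x (there are 4 lines, with slopes 0, 1, ..., 3). Only the lines that attain the minimum somewhere contribute to roots; other lines are dominated. Here the surviving (envelope) indices are i = 3, i = 2, i = 1, i = 0.
Intersections between consecutive envelope lines give the roots: for adjacent envelope indices i < j the intersection is x = (a_i − a_j) / (j − i). Reading off the sorted break points: {0, 4, 5}.
Verification: at each break x_0, at least two indices attain the minimum of min_i(a_i + i · x_0).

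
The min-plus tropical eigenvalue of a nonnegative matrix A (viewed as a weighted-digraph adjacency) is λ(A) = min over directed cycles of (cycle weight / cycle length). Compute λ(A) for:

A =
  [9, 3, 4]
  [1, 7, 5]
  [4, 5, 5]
λ(A) = 2

Enumerate directed cycles and compute their means (weight / length). Sample:
  cycle 0 → 0: weight = 9, length = 1, mean = 9/1 ≈ 9.000
  cycle 1 → 1: weight = 7, length = 1, mean = 7/1 ≈ 7.000
  cycle 2 → 2: weight = 5, length = 1, mean = 5/1 ≈ 5.000
  cycle 0 → 1 → 0: weight = 4, length = 2, mean = 4/2 ≈ 2.000
  cycle 0 → 2 → 0: weight = 8, length = 2, mean = 8/2 ≈ 4.000
  cycle 1 → 0 → 1: weight = 4, length = 2, mean = 4/2 ≈ 2.000
Minimum mean = 2.000, attained e.g. along the cycle 0 → 1 → 0 with weight 4 and length 2. So λ(A) = 4/2 = 2.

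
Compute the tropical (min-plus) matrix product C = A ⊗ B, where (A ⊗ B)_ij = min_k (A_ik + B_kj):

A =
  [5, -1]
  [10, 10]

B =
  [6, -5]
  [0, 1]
A ⊗ B =
  [-1, 0]
  [10, 5]

Apply the min-plus product entry-by-entry:
  C[0][0] = min over k of (A[0][0] + B[0][0] = 5 + 6 = 11, A[0][1] + B[1][0] = -1 + 0 = -1) = -1 (attained at k = 1)
  C[0][1] = min over k of (A[0][0] + B[0][1] = 5 + -5 = 0, A[0][1] + B[1][1] = -1 + 1 = 0) = 0 (attained at k = 0)
  C[1][0] = min over k of (A[1][0] + B[0][0] = 10 + 6 = 16, A[1][1] + B[1][0] = 10 + 0 = 10) = 10 (attained at k = 1)
  C[1][1] = min over k of (A[1][0] + B[0][1] = 10 + -5 = 5, A[1][1] + B[1][1] = 10 + 1 = 11) = 5 (attained at k = 0)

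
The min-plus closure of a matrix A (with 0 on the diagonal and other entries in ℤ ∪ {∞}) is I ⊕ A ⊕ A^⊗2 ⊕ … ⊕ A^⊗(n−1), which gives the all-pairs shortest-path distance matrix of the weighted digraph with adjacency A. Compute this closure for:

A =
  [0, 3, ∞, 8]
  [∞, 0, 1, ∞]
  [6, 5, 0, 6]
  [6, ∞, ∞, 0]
Closure =
  [0, 3, 4, 8]
  [7, 0, 1, 7]
  [6, 5, 0, 6]
  [6, 9, 10, 0]

This is the Floyd-Warshall all-pairs shortest-path computation. For each intermediate vertex k = 0, 1, …, 3, update dist[i][j] ← min(dist[i][j], dist[i][k] + dist[k][j]). The final matrix gives, for each (i, j), the minimum total weight of any directed path from i to j (possibly empty when i = j).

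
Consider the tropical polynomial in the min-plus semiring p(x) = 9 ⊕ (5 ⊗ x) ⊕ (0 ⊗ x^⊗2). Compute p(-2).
p(-2) = -4

A tropical monomial a ⊗ x^⊗i evaluates to a + i · x. Evaluating each term at x = -2:
  Term 0 contributes 9 + 0 · -2 = 9
  Term 1 contributes 5 + 1 · -2 = 3
  Term 2 contributes 0 + 2 · -2 = -4
p(-2) = ⊕ of these = min[9, 3, -4] = -4.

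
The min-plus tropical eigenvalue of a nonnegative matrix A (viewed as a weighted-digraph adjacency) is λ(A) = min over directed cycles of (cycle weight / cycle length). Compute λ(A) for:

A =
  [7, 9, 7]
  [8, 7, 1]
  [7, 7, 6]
λ(A) = 4

Enumerate directed cycles and compute their means (weight / length). Sample:
  cycle 0 → 0: weight = 7, length = 1, mean = 7/1 ≈ 7.000
  cycle 1 → 1: weight = 7, length = 1, mean = 7/1 ≈ 7.000
  cycle 2 → 2: weight = 6, length = 1, mean = 6/1 ≈ 6.000
  cycle 0 → 1 → 0: weight = 17, length = 2, mean = 17/2 ≈ 8.500
  cycle 0 → 2 → 0: weight = 14, length = 2, mean = 14/2 ≈ 7.000
  cycle 1 → 0 → 1: weight = 17, length = 2, mean = 17/2 ≈ 8.500
Minimum mean = 4.000, attained e.g. along the cycle 1 → 2 → 1 with weight 8 and length 2. So λ(A) = 8/2 = 4.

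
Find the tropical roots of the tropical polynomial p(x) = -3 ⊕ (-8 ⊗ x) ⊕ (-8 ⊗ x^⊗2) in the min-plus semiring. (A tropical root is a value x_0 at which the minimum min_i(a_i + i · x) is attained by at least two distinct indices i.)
Roots: {0, 5}

Each tropical root is a break point of the lower envelope of the lines y = a_i + i · x (there are 3 lines, with slopes 0, 1, ..., 2). Only the lines that attain the minimum somewhere contribute to roots; other lines are dominated. Here the surviving (envelope) indices are i = 2, i = 1, i = 0.
Intersections between consecutive envelope lines give the roots: for adjacent envelope indices i < j the intersection is x = (a_i − a_j) / (j − i). Reading off the sorted break points: {0, 5}.
Verification: at each break x_0, at least two indices attain the minimum of min_i(a_i + i · x_0).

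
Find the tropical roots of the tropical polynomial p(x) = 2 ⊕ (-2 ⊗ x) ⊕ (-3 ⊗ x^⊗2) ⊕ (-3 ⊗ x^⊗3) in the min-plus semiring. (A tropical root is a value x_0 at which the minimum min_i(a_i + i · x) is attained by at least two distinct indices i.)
Roots: {0, 1, 4}

Each tropical root is a break point of the lower envelope of the lines y = a_i + i · x (there are 4 lines, with slopes 0, 1, ..., 3). Only the lines that attain the minimum somewhere contribute to roots; other lines are dominated. Here the surviving (envelope) indices are i = 3, i = 2, i = 1, i = 0.
Intersections between consecutive envelope lines give the roots: for adjacent envelope indices i < j the intersection is x = (a_i − a_j) / (j − i). Reading off the sorted break points: {0, 1, 4}.
Verification: at each break x_0, at least two indices attain the minimum of min_i(a_i + i · x_0).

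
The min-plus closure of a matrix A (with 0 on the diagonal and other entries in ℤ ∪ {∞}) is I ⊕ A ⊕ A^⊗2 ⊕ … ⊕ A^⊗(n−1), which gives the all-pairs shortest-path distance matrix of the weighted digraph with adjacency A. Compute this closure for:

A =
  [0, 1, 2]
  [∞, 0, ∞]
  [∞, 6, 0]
Closure =
  [0, 1, 2]
  [∞, 0, ∞]
  [∞, 6, 0]

This is the Floyd-Warshall all-pairs shortest-path computation. For each intermediate vertex k = 0, 1, …, 2, update dist[i][j] ← min(dist[i][j], dist[i][k] + dist[k][j]). The final matrix gives, for each (i, j), the minimum total weight of any directed path from i to j (possibly empty when i = j).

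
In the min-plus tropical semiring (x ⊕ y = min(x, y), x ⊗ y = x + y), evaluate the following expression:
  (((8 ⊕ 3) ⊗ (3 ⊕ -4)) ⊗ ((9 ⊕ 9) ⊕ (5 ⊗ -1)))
(((8 ⊕ 3) ⊗ (3 ⊕ -4)) ⊗ ((9 ⊕ 9) ⊕ (5 ⊗ -1))) = 3

Expand innermost to outermost. Recall ⊕ takes the minimum of its arguments and ⊗ takes their sum. Working out the expression (((8 ⊕ 3) ⊗ (3 ⊕ -4)) ⊗ ((9 ⊕ 9) ⊕ (5 ⊗ -1))) gives 3.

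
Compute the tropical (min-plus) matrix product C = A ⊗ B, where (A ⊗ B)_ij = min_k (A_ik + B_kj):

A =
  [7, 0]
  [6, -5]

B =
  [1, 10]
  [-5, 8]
A ⊗ B =
  [-5, 8]
  [-10, 3]

Apply the min-plus product entry-by-entry:
  C[0][0] = min over k of (A[0][0] + B[0][0] = 7 + 1 = 8, A[0][1] + B[1][0] = 0 + -5 = -5) = -5 (attained at k = 1)
  C[0][1] = min over k of (A[0][0] + B[0][1] = 7 + 10 = 17, A[0][1] + B[1][1] = 0 + 8 = 8) = 8 (attained at k = 1)
  C[1][0] = min over k of (A[1][0] + B[0][0] = 6 + 1 = 7, A[1][1] + B[1][0] = -5 + -5 = -10) = -10 (attained at k = 1)
  C[1][1] = min over k of (A[1][0] + B[0][1] = 6 + 10 = 16, A[1][1] + B[1][1] = -5 + 8 = 3) = 3 (attained at k = 1)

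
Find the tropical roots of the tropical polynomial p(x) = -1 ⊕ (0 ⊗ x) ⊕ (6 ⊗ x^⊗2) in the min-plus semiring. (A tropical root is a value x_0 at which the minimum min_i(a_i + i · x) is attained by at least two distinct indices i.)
Roots: {-6, -1}

Each tropical root is a break point of the lower envelope of the lines y = a_i + i · x (there are 3 lines, with slopes 0, 1, ..., 2). Only the lines that attain the minimum somewhere contribute to roots; other lines are dominated. Here the surviving (envelope) indices are i = 2, i = 1, i = 0.
Intersections between consecutive envelope lines give the roots: for adjacent envelope indices i < j the intersection is x = (a_i − a_j) / (j − i). Reading off the sorted break points: {-6, -1}.
Verification: at each break x_0, at least two indices attain the minimum of min_i(a_i + i · x_0).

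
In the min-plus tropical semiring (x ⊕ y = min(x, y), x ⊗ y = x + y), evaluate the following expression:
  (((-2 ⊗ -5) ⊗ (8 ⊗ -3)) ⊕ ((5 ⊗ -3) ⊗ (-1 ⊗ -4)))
(((-2 ⊗ -5) ⊗ (8 ⊗ -3)) ⊕ ((5 ⊗ -3) ⊗ (-1 ⊗ -4))) = -3

Expand innermost to outermost. Recall ⊕ takes the minimum of its arguments and ⊗ takes their sum. Working out the expression (((-2 ⊗ -5) ⊗ (8 ⊗ -3)) ⊕ ((5 ⊗ -3) ⊗ (-1 ⊗ -4))) gives -3.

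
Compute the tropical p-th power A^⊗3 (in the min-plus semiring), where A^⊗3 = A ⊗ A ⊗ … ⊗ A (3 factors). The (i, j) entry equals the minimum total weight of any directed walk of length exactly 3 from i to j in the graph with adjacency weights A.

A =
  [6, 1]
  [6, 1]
A^⊗3 =
  [8, 3]
  [8, 3]

Each entry (A^⊗3)_ij equals the minimum over all length-3 walks i = v_0 → v_1 → … → v_3 = j of Σ_t A[v_t][v_{t+1}]. For example, for (i, j) = (0, 1) we minimise over 4 possible intermediate vertex sequences; the minimum is 3, attained along the walk 0 → 1 → 1 → 1.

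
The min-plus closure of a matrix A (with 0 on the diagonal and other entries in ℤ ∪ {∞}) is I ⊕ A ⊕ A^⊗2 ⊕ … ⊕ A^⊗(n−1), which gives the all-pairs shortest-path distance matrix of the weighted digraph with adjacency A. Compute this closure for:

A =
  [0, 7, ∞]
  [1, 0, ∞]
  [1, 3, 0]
Closure =
  [0, 7, ∞]
  [1, 0, ∞]
  [1, 3, 0]

This is the Floyd-Warshall all-pairs shortest-path computation. For each intermediate vertex k = 0, 1, …, 2, update dist[i][j] ← min(dist[i][j], dist[i][k] + dist[k][j]). The final matrix gives, for each (i, j), the minimum total weight of any directed path from i to j (possibly empty when i = j).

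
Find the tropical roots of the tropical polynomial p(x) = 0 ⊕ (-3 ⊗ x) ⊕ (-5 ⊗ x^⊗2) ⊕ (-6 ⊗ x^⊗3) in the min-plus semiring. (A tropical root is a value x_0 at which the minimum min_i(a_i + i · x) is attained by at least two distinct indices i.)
Roots: {1, 2, 3}

Each tropical root is a break point of the lower envelope of the lines y = a_i + i · x (there are 4 lines, with slopes 0, 1, ..., 3). Only the lines that attain the minimum somewhere contribute to roots; other lines are dominated. Here the surviving (envelope) indices are i = 3, i = 2, i = 1, i = 0.
Intersections between consecutive envelope lines give the roots: for adjacent envelope indices i < j the intersection is x = (a_i − a_j) / (j − i). Reading off the sorted break points: {1, 2, 3}.
Verification: at each break x_0, at least two indices attain the minimum of min_i(a_i + i · x_0).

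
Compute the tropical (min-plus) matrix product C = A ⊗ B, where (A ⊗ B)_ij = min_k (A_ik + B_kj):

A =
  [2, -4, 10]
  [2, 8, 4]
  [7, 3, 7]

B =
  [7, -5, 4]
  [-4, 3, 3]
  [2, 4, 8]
A ⊗ B =
  [-8, -3, -1]
  [4, -3, 6]
  [-1, 2, 6]

Apply the min-plus product entry-by-entry:
  C[0][0] = min over k of (A[0][0] + B[0][0] = 2 + 7 = 9, A[0][1] + B[1][0] = -4 + -4 = -8, A[0][2] + B[2][0] = 10 + 2 = 12) = -8 (attained at k = 1)
  C[0][1] = min over k of (A[0][0] + B[0][1] = 2 + -5 = -3, A[0][1] + B[1][1] = -4 + 3 = -1, A[0][2] + B[2][1] = 10 + 4 = 14) = -3 (attained at k = 0)
  C[0][2] = min over k of (A[0][0] + B[0][2] = 2 + 4 = 6, A[0][1] + B[1][2] = -4 + 3 = -1, A[0][2] + B[2][2] = 10 + 8 = 18) = -1 (attained at k = 1)
  C[1][0] = min over k of (A[1][0] + B[0][0] = 2 + 7 = 9, A[1][1] + B[1][0] = 8 + -4 = 4, A[1][2] + B[2][0] = 4 + 2 = 6) = 4 (attained at k = 1)
  C[1][1] = min over k of (A[1][0] + B[0][1] = 2 + -5 = -3, A[1][1] + B[1][1] = 8 + 3 = 11, A[1][2] + B[2][1] = 4 + 4 = 8) = -3 (attained at k = 0)
  C[1][2] = min over k of (A[1][0] + B[0][2] = 2 + 4 = 6, A[1][1] + B[1][2] = 8 + 3 = 11, A[1][2] + B[2][2] = 4 + 8 = 12) = 6 (attained at k = 0)
  C[2][0] = min over k of (A[2][0] + B[0][0] = 7 + 7 = 14, A[2][1] + B[1][0] = 3 + -4 = -1, A[2][2] + B[2][0] = 7 + 2 = 9) = -1 (attained at k = 1)
  C[2][1] = min over k of (A[2][0] + B[0][1] = 7 + -5 = 2, A[2][1] + B[1][1] = 3 + 3 = 6, A[2][2] + B[2][1] = 7 + 4 = 11) = 2 (attained at k = 0)
  C[2][2] = min over k of (A[2][0] + B[0][2] = 7 + 4 = 11, A[2][1] + B[1][2] = 3 + 3 = 6, A[2][2] + B[2][2] = 7 + 8 = 15) = 6 (attained at k = 1)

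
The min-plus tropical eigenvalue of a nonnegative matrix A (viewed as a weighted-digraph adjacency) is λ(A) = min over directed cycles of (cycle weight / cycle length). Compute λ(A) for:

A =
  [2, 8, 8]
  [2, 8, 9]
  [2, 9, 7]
λ(A) = 2

Enumerate directed cycles and compute their means (weight / length). Sample:
  cycle 0 → 0: weight = 2, length = 1, mean = 2/1 ≈ 2.000
  cycle 1 → 1: weight = 8, length = 1, mean = 8/1 ≈ 8.000
  cycle 2 → 2: weight = 7, length = 1, mean = 7/1 ≈ 7.000
  cycle 0 → 1 → 0: weight = 10, length = 2, mean = 10/2 ≈ 5.000
  cycle 0 → 2 → 0: weight = 10, length = 2, mean = 10/2 ≈ 5.000
  cycle 1 → 0 → 1: weight = 10, length = 2, mean = 10/2 ≈ 5.000
Minimum mean = 2.000, attained e.g. along the cycle 0 → 0 with weight 2 and length 1. So λ(A) = 2/1 = 2.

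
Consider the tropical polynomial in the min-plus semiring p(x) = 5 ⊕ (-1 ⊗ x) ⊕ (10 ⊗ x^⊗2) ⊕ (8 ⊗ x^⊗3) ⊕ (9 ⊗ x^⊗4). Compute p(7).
p(7) = 5

A tropical monomial a ⊗ x^⊗i evaluates to a + i · x. Evaluating each term at x = 7:
  Term 0 contributes 5 + 0 · 7 = 5
  Term 1 contributes -1 + 1 · 7 = 6
  Term 2 contributes 10 + 2 · 7 = 24
  Term 3 contributes 8 + 3 · 7 = 29
  Term 4 contributes 9 + 4 · 7 = 37
p(7) = ⊕ of these = min[5, 6, 24, 29, 37] = 5.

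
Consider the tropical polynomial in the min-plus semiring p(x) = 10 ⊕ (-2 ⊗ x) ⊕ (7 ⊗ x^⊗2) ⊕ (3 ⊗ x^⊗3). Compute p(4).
p(4) = 2

A tropical monomial a ⊗ x^⊗i evaluates to a + i · x. Evaluating each term at x = 4:
  Term 0 contributes 10 + 0 · 4 = 10
  Term 1 contributes -2 + 1 · 4 = 2
  Term 2 contributes 7 + 2 · 4 = 15
  Term 3 contributes 3 + 3 · 4 = 15
p(4) = ⊕ of these = min[10, 2, 15, 15] = 2.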